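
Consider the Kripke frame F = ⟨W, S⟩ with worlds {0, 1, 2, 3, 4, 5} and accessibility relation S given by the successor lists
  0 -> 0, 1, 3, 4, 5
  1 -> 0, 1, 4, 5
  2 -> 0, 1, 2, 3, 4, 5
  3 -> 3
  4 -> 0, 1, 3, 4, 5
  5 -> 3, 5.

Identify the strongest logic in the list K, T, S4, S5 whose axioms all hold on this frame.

Reflexive (axiom T): yes — every world is S-related to itself.
Transitive (axiom 4): no — 1 S 0 and 0 S 3, but not 1 S 3.
Euclidean (axiom 5): no — 0 S 1 and 0 S 3, but not 1 S 3.
So F validates K, T; S4 would additionally require S to be transitive. The strongest is T.

T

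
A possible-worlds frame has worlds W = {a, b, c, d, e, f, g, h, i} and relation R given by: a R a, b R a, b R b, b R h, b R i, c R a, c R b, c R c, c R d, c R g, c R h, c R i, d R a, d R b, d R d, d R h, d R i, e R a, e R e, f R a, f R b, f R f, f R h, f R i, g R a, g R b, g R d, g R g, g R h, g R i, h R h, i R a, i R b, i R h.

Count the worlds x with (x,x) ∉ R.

Enumerating: i.

1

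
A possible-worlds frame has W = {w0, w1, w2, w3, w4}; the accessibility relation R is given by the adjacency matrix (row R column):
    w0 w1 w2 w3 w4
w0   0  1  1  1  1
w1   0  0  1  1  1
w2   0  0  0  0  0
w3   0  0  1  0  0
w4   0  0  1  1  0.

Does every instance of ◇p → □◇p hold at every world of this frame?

No

By correspondence theory, 5 is valid on a frame iff R is Euclidean.
Euclidean: no — w0 R w2 and w0 R w1, but not w2 R w1.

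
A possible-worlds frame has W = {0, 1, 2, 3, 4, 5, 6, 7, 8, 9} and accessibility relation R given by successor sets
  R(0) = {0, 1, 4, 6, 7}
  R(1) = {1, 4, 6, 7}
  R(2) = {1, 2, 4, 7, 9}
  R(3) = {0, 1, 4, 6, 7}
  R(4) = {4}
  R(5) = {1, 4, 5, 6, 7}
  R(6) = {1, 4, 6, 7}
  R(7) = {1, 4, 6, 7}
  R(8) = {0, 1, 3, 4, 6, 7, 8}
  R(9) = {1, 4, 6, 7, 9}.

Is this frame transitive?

No

Transitive: no — 2 R 1 and 1 R 6, but not 2 R 6.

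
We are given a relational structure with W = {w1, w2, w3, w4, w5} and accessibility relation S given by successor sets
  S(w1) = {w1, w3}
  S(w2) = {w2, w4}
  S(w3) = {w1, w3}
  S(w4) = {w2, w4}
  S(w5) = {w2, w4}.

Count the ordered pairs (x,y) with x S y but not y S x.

Enumerating: (w5,w2), (w5,w4).

2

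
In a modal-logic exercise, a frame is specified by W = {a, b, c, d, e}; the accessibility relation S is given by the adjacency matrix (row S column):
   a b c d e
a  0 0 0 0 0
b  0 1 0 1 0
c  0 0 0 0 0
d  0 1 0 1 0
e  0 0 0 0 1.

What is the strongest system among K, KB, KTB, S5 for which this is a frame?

Symmetric (axiom B): yes — every pair in S has its reverse in S.
Reflexive (axiom T): no — a is not related to itself.
Euclidean (axiom 5): yes — any two successors of a common world are S-related.
So F validates K, KB; KTB would additionally require S to be reflexive. The strongest is KB.

KB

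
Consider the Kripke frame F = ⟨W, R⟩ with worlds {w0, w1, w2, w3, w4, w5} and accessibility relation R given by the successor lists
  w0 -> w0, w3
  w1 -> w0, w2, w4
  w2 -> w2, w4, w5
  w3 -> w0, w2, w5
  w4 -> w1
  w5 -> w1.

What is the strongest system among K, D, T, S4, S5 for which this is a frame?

Serial (axiom D): yes — every world has a successor (e.g. w0 R w0).
Reflexive (axiom T): no — w1 is not related to itself.
Transitive (axiom 4): no — w0 R w3 and w3 R w2, but not w0 R w2.
Euclidean (axiom 5): no — w1 R w0 and w1 R w2, but not w0 R w2.
So F validates K, D; T would additionally require R to be reflexive. The strongest is D.

D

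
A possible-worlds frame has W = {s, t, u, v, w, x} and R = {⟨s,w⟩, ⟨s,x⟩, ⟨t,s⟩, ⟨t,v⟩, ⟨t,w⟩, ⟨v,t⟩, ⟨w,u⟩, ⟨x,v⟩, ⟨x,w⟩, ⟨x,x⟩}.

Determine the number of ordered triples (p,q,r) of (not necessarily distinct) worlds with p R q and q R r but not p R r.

10

Enumerating: (s,w,u), (s,x,v), (t,s,x), (t,v,t), (t,w,u), (v,t,s), (v,t,v), (v,t,w), (x,v,t), (x,w,u).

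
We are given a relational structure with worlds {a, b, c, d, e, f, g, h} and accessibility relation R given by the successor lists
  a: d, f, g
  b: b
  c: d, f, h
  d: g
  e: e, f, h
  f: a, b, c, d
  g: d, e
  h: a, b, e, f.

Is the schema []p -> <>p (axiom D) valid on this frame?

The schema D characterises exactly the serial frames.
Serial: yes — every world has a successor (e.g. a R d).

Yes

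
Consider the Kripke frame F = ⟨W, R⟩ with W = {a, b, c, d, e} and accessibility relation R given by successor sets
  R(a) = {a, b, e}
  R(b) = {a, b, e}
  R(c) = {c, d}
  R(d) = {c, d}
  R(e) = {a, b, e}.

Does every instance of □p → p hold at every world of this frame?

Axiom T corresponds to the accessibility relation being reflexive.
Reflexive: yes — every world is R-related to itself.

Yes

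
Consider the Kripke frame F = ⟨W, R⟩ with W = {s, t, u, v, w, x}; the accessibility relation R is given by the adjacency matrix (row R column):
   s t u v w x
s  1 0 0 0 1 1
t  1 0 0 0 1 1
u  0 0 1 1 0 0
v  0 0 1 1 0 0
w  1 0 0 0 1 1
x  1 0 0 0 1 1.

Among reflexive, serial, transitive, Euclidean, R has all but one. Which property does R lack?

reflexive

Reflexive: no — t is not related to itself.
Serial: yes — every world has a successor (e.g. s R s).
Transitive: yes — every two-step R-path is closed by a direct edge.
Euclidean: yes — any two successors of a common world are R-related.
Only reflexive fails.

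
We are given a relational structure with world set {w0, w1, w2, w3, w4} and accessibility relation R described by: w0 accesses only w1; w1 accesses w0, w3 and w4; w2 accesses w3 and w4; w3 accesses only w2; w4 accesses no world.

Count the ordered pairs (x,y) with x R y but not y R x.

3

Enumerating: (w1,w3), (w1,w4), (w2,w4).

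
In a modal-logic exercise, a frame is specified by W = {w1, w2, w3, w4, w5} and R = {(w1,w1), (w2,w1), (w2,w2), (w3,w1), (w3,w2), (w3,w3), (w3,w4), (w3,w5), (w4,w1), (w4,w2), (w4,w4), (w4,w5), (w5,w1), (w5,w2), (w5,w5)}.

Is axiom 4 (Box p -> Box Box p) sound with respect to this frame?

Axiom 4 corresponds to the accessibility relation being transitive.
Transitive: yes — every two-step R-path is closed by a direct edge.

Yes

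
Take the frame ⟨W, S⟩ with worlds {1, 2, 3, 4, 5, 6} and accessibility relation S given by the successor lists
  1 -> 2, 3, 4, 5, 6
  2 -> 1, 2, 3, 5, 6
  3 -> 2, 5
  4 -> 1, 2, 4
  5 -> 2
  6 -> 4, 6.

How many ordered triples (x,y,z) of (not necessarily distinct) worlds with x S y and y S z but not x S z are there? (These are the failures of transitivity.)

19

Enumerating: (1,2,1), (1,4,1), (2,1,4), (2,6,4), (3,2,1), (3,2,3), (3,2,6), (4,1,3), (4,1,5), (4,1,6), (4,2,3), (4,2,5), … and 7 more.
Total: 19.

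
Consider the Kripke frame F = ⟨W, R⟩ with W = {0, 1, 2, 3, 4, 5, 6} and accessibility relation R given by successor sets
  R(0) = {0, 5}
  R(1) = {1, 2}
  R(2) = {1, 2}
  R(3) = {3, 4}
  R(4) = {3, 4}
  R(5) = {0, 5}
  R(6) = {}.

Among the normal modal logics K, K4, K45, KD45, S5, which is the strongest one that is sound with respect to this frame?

K45

Transitive (axiom 4): yes — every two-step R-path is closed by a direct edge.
Euclidean (axiom 5): yes — any two successors of a common world are R-related.
Serial (axiom D): no — 6 has no R-successor.
Reflexive (axiom T): no — 6 is not related to itself.
So F validates K, K4, K45; KD45 would additionally require R to be serial. The strongest is K45.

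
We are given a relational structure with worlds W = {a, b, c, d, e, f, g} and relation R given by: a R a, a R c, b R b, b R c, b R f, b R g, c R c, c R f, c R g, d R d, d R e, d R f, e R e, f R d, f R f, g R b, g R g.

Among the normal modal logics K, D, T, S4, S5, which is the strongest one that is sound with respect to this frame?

T

Serial (axiom D): yes — every world has a successor (e.g. a R a).
Reflexive (axiom T): yes — every world is R-related to itself.
Transitive (axiom 4): no — a R c and c R f, but not a R f.
Euclidean (axiom 5): no — b R f and b R c, but not f R c.
So F validates K, D, T; S4 would additionally require R to be transitive. The strongest is T.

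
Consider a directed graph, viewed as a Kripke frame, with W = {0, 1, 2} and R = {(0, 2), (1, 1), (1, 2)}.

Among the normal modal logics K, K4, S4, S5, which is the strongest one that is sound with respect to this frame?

Transitive (axiom 4): yes — every two-step R-path is closed by a direct edge.
Reflexive (axiom T): no — 0 is not related to itself.
Euclidean (axiom 5): no — 0 R 2 and 0 R 2, but not 2 R 2.
So F validates K, K4; S4 would additionally require R to be reflexive. The strongest is K4.

K4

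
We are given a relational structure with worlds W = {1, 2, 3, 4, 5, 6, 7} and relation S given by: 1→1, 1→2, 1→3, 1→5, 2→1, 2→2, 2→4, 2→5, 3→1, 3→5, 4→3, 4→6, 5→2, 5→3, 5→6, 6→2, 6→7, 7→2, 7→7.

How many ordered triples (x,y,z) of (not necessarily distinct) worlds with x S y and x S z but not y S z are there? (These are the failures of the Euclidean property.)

Enumerating: (1,2,3), (1,3,2), (1,3,3), (1,5,1), (1,5,5), (2,1,4), (2,4,1), (2,4,2), (2,4,4), (2,4,5), (2,5,1), (2,5,4), … and 16 more.
Total: 28.

28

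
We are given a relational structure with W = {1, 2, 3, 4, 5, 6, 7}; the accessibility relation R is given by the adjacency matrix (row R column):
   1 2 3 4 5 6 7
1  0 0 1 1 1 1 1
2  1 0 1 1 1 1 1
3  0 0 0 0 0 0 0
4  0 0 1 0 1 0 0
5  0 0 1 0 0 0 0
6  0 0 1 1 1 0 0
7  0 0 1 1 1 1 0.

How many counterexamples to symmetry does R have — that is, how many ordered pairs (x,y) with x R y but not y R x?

21

Enumerating: (1,3), (1,4), (1,5), (1,6), (1,7), (2,1), (2,3), (2,4), (2,5), (2,6), (2,7), (4,3), … and 9 more.
Total: 21.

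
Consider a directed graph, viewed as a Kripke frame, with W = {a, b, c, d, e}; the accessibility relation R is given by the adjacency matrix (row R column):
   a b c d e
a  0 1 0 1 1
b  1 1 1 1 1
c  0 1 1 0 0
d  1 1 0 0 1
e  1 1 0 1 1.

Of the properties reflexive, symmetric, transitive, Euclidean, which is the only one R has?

Reflexive: no — a is not related to itself.
Symmetric: yes — every pair in R has its reverse in R.
Transitive: no — a R b and b R c, but not a R c.
Euclidean: no — b R a and b R c, but not a R c.
Only symmetric holds.

symmetric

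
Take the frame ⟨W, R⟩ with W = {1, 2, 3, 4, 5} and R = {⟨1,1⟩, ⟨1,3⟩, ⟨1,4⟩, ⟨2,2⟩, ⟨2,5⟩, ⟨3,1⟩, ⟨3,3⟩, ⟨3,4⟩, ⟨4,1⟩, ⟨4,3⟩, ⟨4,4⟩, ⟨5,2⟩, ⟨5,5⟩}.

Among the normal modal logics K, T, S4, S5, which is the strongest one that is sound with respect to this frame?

Reflexive (axiom T): yes — every world is R-related to itself.
Transitive (axiom 4): yes — every two-step R-path is closed by a direct edge.
Euclidean (axiom 5): yes — any two successors of a common world are R-related.
So F validates K, T, S4, S5. The strongest is S5.

S5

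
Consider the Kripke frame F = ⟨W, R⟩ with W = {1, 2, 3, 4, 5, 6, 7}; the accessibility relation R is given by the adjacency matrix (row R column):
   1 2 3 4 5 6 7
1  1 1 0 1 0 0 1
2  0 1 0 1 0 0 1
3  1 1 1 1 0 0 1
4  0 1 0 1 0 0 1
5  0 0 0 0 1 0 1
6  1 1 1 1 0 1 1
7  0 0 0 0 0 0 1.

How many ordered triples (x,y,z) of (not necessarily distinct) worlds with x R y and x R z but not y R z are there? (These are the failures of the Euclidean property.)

33

Enumerating: (1,2,1), (1,4,1), (1,7,1), (1,7,2), (1,7,4), (2,7,2), (2,7,4), (3,1,3), (3,2,1), (3,2,3), (3,4,1), (3,4,3), … and 21 more.
Total: 33.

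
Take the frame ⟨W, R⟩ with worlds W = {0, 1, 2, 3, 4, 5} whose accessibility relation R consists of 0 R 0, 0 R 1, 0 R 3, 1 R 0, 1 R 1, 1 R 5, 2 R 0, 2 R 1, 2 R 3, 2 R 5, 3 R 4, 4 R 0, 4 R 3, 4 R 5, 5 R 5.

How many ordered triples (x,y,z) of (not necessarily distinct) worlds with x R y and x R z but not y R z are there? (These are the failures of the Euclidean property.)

23

Enumerating: (0,1,3), (0,3,0), (0,3,1), (0,3,3), (1,0,5), (1,5,0), (1,5,1), (2,0,5), (2,1,3), (2,3,0), (2,3,1), (2,3,3), … and 11 more.
Total: 23.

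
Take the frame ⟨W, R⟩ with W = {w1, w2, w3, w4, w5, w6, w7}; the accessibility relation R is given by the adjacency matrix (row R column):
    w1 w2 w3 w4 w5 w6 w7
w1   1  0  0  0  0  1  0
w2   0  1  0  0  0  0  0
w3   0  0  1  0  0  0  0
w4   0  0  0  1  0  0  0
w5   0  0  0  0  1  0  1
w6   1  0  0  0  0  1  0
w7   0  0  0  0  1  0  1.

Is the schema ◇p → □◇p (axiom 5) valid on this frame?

Yes

The schema 5 characterises exactly the Euclidean frames.
Euclidean: yes — any two successors of a common world are R-related.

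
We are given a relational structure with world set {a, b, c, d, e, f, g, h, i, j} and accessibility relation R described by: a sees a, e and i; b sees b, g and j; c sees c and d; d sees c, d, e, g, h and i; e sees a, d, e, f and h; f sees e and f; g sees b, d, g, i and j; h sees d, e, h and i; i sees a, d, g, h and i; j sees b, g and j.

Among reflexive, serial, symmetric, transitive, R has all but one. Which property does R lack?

Reflexive: yes — every world is R-related to itself.
Serial: yes — every world has a successor (e.g. a R a).
Symmetric: yes — every pair in R has its reverse in R.
Transitive: no — a R e and e R d, but not a R d.
Only transitive fails.

transitive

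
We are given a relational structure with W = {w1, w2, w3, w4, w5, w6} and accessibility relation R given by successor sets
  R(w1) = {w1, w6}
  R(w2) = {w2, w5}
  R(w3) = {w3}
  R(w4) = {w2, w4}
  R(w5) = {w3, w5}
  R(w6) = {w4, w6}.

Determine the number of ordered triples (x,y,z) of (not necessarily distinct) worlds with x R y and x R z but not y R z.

5

Enumerating: (w1,w6,w1), (w2,w5,w2), (w4,w2,w4), (w5,w3,w5), (w6,w4,w6).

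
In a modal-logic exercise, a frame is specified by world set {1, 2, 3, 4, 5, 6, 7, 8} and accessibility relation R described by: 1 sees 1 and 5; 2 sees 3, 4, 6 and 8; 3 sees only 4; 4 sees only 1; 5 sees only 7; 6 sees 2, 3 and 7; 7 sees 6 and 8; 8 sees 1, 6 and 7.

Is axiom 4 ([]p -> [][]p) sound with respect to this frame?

No

The schema 4 characterises exactly the transitive frames.
Transitive: no — 1 R 5 and 5 R 7, but not 1 R 7.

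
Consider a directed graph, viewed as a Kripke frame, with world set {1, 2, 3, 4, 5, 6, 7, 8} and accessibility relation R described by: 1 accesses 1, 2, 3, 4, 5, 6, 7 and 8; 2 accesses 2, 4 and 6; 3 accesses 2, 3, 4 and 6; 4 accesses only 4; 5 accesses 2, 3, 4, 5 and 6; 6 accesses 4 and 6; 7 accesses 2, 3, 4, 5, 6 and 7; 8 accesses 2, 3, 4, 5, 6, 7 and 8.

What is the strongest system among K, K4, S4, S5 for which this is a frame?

Transitive (axiom 4): yes — every two-step R-path is closed by a direct edge.
Reflexive (axiom T): yes — every world is R-related to itself.
Euclidean (axiom 5): no — 1 R 2 and 1 R 3, but not 2 R 3.
So F validates K, K4, S4; S5 would additionally require R to be Euclidean. The strongest is S4.

S4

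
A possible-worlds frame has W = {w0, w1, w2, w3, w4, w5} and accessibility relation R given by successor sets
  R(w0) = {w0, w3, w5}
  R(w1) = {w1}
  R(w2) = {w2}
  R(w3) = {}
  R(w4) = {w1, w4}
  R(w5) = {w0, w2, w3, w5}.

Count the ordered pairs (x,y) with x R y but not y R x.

4

Enumerating: (w0,w3), (w4,w1), (w5,w2), (w5,w3).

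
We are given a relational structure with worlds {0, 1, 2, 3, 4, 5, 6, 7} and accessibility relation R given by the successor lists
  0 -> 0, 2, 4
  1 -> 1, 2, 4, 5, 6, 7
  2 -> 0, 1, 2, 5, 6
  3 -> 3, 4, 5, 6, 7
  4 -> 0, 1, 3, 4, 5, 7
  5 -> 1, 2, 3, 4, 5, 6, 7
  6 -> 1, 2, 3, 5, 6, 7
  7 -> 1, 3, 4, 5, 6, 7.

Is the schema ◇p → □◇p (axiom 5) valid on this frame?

No

By correspondence theory, 5 is valid on a frame iff R is Euclidean.
Euclidean: no — 0 R 2 and 0 R 4, but not 2 R 4.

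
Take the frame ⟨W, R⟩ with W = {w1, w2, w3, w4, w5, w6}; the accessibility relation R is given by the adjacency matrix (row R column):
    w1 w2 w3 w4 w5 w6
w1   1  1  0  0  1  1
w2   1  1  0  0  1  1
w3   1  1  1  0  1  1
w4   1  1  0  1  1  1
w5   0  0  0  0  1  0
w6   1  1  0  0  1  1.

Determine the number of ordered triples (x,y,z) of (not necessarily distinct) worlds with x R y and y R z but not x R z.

0

R is transitive; there are no such tuples.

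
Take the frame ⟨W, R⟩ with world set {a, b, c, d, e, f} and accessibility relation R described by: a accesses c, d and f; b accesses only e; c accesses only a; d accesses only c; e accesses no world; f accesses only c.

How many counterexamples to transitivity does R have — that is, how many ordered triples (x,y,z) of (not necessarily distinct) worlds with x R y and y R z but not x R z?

6

Enumerating: (a,c,a), (c,a,c), (c,a,d), (c,a,f), (d,c,a), (f,c,a).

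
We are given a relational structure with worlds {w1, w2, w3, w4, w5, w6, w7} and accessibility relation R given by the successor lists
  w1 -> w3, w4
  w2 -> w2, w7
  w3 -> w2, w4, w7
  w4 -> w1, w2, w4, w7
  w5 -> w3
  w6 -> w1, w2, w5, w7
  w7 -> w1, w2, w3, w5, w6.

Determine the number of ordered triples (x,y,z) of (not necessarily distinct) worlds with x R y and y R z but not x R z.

Enumerating: (w1,w3,w2), (w1,w3,w7), (w1,w4,w1), (w1,w4,w2), (w1,w4,w7), (w2,w7,w1), (w2,w7,w3), (w2,w7,w5), (w2,w7,w6), (w3,w4,w1), (w3,w7,w1), (w3,w7,w3), … and 19 more.
Total: 31.

31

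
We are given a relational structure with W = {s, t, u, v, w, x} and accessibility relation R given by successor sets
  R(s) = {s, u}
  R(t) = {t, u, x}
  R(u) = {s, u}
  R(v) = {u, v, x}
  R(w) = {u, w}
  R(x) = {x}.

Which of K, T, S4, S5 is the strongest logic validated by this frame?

Reflexive (axiom T): yes — every world is R-related to itself.
Transitive (axiom 4): no — t R u and u R s, but not t R s.
Euclidean (axiom 5): no — t R u and t R x, but not u R x.
So F validates K, T; S4 would additionally require R to be transitive. The strongest is T.

T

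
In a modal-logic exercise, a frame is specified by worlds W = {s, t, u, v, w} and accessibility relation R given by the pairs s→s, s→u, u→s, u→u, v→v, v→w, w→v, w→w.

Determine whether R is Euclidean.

Yes

Euclidean: yes — any two successors of a common world are R-related.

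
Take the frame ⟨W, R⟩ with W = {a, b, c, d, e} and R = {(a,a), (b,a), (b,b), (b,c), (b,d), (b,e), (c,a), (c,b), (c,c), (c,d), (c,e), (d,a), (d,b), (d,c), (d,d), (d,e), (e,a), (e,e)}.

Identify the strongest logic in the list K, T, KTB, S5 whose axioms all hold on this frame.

T

Reflexive (axiom T): yes — every world is R-related to itself.
Symmetric (axiom B): no — b R a but not a R b.
Euclidean (axiom 5): no — b R a and b R c, but not a R c.
So F validates K, T; KTB would additionally require R to be symmetric. The strongest is T.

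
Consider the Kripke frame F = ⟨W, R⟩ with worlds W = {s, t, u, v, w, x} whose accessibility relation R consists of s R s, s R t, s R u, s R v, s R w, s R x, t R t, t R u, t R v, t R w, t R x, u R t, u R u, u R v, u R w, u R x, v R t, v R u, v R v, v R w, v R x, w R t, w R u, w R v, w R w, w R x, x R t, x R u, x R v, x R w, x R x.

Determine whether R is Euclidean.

Euclidean: no — s R t and s R s, but not t R s.

No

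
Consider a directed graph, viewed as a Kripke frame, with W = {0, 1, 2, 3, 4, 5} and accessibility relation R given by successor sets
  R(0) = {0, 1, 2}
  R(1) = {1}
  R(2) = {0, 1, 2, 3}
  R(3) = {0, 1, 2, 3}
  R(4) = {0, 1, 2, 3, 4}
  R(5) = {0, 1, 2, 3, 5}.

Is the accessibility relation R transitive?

Transitive: no — 0 R 2 and 2 R 3, but not 0 R 3.

No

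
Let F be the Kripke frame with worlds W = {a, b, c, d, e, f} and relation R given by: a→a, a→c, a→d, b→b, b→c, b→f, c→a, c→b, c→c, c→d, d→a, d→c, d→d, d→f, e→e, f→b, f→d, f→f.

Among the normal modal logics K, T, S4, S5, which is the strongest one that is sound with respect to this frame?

T

Reflexive (axiom T): yes — every world is R-related to itself.
Transitive (axiom 4): no — a R c and c R b, but not a R b.
Euclidean (axiom 5): no — b R c and b R f, but not c R f.
So F validates K, T; S4 would additionally require R to be transitive. The strongest is T.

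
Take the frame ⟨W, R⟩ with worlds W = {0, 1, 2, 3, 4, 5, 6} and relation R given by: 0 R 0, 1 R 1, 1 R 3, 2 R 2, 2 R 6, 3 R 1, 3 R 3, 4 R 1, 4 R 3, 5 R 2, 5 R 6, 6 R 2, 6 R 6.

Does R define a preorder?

No

Reflexive: no — 4 is not related to itself.
Transitive: yes — every two-step R-path is closed by a direct edge.
So R is not a preorder.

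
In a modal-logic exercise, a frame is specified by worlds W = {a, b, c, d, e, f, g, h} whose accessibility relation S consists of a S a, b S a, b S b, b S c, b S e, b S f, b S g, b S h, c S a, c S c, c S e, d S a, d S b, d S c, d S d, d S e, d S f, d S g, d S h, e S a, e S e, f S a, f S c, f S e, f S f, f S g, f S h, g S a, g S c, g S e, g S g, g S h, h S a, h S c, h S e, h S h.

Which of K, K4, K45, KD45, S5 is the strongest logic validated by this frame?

Transitive (axiom 4): yes — every two-step S-path is closed by a direct edge.
Euclidean (axiom 5): no — b S a and b S c, but not a S c.
Serial (axiom D): yes — every world has a successor (e.g. a S a).
Reflexive (axiom T): yes — every world is S-related to itself.
So F validates K, K4; K45 would additionally require S to be Euclidean. The strongest is K4.

K4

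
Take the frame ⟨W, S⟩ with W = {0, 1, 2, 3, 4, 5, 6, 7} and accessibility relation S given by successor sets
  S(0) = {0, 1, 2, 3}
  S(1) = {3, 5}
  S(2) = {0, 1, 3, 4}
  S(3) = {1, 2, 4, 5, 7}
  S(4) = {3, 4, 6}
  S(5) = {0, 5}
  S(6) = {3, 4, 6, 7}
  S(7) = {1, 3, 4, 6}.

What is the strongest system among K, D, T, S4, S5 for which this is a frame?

Serial (axiom D): yes — every world has a successor (e.g. 0 S 0).
Reflexive (axiom T): no — 1 is not related to itself.
Transitive (axiom 4): no — 0 S 1 and 1 S 5, but not 0 S 5.
Euclidean (axiom 5): no — 0 S 1 and 0 S 2, but not 1 S 2.
So F validates K, D; T would additionally require S to be reflexive. The strongest is D.

D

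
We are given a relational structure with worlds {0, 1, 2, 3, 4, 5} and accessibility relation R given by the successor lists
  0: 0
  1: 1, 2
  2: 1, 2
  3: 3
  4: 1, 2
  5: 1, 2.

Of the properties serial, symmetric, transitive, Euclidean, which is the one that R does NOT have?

symmetric

Serial: yes — every world has a successor (e.g. 0 R 0).
Symmetric: no — 4 R 1 but not 1 R 4.
Transitive: yes — every two-step R-path is closed by a direct edge.
Euclidean: yes — any two successors of a common world are R-related.
Only symmetric fails.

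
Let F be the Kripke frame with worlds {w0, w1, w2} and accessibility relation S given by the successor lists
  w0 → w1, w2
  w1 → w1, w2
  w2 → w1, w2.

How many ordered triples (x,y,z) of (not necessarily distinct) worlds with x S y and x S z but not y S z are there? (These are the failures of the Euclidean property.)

0

S is Euclidean; there are no such tuples.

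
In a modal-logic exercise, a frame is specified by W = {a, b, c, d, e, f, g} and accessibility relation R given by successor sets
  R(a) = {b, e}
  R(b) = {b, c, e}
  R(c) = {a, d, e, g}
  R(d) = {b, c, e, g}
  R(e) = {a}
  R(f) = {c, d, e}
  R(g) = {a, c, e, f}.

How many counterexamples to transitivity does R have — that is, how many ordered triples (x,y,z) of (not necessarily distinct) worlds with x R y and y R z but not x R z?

27

Enumerating: (a,b,c), (a,e,a), (b,c,a), (b,c,d), (b,c,g), (b,e,a), (c,a,b), (c,d,b), (c,d,c), (c,g,c), (c,g,f), (d,c,a), … and 15 more.
Total: 27.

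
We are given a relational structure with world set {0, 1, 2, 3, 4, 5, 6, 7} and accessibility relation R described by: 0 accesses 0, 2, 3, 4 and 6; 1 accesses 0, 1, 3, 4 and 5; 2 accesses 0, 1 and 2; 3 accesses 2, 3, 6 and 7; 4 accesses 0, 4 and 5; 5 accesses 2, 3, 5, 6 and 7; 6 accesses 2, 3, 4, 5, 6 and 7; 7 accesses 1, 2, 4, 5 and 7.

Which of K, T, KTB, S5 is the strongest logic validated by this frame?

Reflexive (axiom T): yes — every world is R-related to itself.
Symmetric (axiom B): no — 0 R 3 but not 3 R 0.
Euclidean (axiom 5): no — 0 R 2 and 0 R 3, but not 2 R 3.
So F validates K, T; KTB would additionally require R to be symmetric. The strongest is T.

T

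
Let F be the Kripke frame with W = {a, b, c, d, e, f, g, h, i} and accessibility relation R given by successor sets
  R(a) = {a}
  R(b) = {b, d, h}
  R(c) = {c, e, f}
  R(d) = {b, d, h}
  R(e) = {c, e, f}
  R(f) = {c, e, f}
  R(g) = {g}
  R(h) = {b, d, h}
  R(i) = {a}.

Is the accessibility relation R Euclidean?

Yes

Euclidean: yes — any two successors of a common world are R-related.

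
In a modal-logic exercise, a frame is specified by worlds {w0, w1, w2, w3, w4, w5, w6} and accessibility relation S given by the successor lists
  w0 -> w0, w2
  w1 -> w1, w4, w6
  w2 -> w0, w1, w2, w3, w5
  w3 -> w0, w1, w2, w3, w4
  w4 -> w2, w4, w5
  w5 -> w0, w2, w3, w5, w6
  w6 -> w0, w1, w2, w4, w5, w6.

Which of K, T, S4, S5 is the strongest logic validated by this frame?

T

Reflexive (axiom T): yes — every world is S-related to itself.
Transitive (axiom 4): no — w0 S w2 and w2 S w1, but not w0 S w1.
Euclidean (axiom 5): no — w1 S w4 and w1 S w6, but not w4 S w6.
So F validates K, T; S4 would additionally require S to be transitive. The strongest is T.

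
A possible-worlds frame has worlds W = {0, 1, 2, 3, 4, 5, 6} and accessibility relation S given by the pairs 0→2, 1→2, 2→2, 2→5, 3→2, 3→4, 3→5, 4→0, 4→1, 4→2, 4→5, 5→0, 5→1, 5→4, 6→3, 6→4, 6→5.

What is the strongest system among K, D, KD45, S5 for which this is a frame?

D

Serial (axiom D): yes — every world has a successor (e.g. 0 S 2).
Euclidean (axiom 5): no — 3 S 2 and 3 S 4, but not 2 S 4.
Transitive (axiom 4): no — 0 S 2 and 2 S 5, but not 0 S 5.
Reflexive (axiom T): no — 0 is not related to itself.
So F validates K, D; KD45 would additionally require S to be Euclidean and transitive. The strongest is D.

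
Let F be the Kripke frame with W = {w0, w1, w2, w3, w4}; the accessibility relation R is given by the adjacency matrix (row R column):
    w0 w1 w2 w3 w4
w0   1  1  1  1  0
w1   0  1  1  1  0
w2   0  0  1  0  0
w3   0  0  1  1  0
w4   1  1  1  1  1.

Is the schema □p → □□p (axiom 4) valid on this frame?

Yes

By correspondence theory, 4 is valid on a frame iff R is transitive.
Transitive: yes — every two-step R-path is closed by a direct edge.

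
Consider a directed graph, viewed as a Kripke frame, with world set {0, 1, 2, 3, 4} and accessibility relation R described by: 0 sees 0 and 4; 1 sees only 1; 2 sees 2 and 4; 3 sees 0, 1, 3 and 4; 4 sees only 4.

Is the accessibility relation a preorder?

Reflexive: yes — every world is R-related to itself.
Transitive: yes — every two-step R-path is closed by a direct edge.
So R is a preorder.

Yes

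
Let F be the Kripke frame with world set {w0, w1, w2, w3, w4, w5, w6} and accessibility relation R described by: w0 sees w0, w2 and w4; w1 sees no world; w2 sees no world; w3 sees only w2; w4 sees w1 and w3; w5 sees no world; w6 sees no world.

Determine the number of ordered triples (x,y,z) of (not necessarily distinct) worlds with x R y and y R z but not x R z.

3

Enumerating: (w0,w4,w1), (w0,w4,w3), (w4,w3,w2).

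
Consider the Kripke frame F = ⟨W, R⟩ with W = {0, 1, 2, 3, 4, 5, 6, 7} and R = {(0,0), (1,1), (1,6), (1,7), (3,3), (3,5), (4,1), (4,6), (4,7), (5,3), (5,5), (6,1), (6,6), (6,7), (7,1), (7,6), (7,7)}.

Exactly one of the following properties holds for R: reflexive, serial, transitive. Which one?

Reflexive: no — 2 is not related to itself.
Serial: no — 2 has no R-successor.
Transitive: yes — every two-step R-path is closed by a direct edge.
Only transitive holds.

transitive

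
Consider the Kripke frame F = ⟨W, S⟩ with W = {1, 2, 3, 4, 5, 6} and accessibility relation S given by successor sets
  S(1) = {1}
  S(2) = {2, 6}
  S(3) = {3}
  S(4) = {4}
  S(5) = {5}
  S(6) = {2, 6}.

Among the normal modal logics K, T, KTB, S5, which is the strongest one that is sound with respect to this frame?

Reflexive (axiom T): yes — every world is S-related to itself.
Symmetric (axiom B): yes — every pair in S has its reverse in S.
Euclidean (axiom 5): yes — any two successors of a common world are S-related.
So F validates K, T, KTB, S5. The strongest is S5.

S5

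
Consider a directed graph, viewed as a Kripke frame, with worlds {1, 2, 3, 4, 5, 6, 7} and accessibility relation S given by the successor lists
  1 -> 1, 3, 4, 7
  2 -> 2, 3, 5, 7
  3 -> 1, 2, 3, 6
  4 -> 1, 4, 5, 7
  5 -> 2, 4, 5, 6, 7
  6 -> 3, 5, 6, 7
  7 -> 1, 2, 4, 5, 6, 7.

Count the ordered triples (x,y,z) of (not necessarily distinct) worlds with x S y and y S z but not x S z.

Enumerating: (1,3,2), (1,3,6), (1,4,5), (1,7,2), (1,7,5), (1,7,6), (2,3,1), (2,3,6), (2,5,4), (2,5,6), (2,7,1), (2,7,4), … and 26 more.
Total: 38.

38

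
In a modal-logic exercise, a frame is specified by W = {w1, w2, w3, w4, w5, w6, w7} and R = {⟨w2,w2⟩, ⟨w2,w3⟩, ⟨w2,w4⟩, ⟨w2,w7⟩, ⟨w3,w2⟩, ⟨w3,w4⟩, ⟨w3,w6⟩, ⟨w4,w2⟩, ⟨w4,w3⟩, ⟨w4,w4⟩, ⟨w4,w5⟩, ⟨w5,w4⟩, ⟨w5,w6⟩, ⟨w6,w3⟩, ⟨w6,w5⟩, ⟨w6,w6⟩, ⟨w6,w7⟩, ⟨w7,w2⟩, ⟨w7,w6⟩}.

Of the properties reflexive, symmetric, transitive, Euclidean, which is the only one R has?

Reflexive: no — w1 is not related to itself.
Symmetric: yes — every pair in R has its reverse in R.
Transitive: no — w2 R w3 and w3 R w6, but not w2 R w6.
Euclidean: no — w2 R w3 and w2 R w7, but not w3 R w7.
Only symmetric holds.

symmetric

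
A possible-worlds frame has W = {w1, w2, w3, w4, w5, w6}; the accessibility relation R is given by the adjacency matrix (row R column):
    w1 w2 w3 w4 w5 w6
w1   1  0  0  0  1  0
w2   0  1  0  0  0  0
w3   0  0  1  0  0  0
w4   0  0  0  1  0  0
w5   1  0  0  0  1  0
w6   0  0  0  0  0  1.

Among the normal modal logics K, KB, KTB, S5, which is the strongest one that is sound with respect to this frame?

S5

Symmetric (axiom B): yes — every pair in R has its reverse in R.
Reflexive (axiom T): yes — every world is R-related to itself.
Euclidean (axiom 5): yes — any two successors of a common world are R-related.
So F validates K, KB, KTB, S5. The strongest is S5.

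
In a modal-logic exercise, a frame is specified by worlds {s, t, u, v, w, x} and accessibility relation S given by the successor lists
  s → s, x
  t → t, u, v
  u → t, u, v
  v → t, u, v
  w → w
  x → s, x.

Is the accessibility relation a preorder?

Reflexive: yes — every world is S-related to itself.
Transitive: yes — every two-step S-path is closed by a direct edge.
So S is a preorder.

Yes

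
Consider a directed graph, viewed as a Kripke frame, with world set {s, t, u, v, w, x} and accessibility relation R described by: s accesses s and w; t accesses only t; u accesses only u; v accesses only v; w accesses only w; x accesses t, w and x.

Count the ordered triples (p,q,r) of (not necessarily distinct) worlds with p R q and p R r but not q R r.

Enumerating: (s,w,s), (x,t,w), (x,t,x), (x,w,t), (x,w,x).

5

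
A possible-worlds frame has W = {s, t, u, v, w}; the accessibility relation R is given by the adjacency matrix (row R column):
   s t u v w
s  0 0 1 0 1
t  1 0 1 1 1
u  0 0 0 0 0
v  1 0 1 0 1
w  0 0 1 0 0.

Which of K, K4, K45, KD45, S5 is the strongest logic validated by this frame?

Transitive (axiom 4): yes — every two-step R-path is closed by a direct edge.
Euclidean (axiom 5): no — s R u and s R w, but not u R w.
Serial (axiom D): no — u has no R-successor.
Reflexive (axiom T): no — s is not related to itself.
So F validates K, K4; K45 would additionally require R to be Euclidean. The strongest is K4.

K4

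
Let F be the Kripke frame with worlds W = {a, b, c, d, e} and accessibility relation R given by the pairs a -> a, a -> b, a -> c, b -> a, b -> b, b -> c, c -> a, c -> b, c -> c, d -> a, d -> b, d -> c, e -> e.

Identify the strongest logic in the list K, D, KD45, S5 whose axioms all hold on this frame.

KD45

Serial (axiom D): yes — every world has a successor (e.g. a R a).
Euclidean (axiom 5): yes — any two successors of a common world are R-related.
Transitive (axiom 4): yes — every two-step R-path is closed by a direct edge.
Reflexive (axiom T): no — d is not related to itself.
So F validates K, D, KD45; S5 would additionally require R to be reflexive. The strongest is KD45.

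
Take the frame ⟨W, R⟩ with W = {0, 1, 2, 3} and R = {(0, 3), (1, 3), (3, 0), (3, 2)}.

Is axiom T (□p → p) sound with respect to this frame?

By correspondence theory, T is valid on a frame iff R is reflexive.
Reflexive: no — 0 is not related to itself.

No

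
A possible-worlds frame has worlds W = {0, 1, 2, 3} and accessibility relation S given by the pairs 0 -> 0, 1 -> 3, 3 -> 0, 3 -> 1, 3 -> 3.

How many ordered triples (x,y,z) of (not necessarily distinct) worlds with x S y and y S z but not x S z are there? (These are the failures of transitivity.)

2

Enumerating: (1,3,0), (1,3,1).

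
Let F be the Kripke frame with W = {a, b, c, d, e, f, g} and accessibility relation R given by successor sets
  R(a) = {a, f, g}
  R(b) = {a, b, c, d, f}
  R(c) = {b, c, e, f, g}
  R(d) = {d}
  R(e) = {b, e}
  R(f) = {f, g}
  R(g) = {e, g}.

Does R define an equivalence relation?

No

Reflexive: yes — every world is R-related to itself.
Symmetric: no — a R f but not f R a.
Transitive: no — a R g and g R e, but not a R e.
So R is not an equivalence relation.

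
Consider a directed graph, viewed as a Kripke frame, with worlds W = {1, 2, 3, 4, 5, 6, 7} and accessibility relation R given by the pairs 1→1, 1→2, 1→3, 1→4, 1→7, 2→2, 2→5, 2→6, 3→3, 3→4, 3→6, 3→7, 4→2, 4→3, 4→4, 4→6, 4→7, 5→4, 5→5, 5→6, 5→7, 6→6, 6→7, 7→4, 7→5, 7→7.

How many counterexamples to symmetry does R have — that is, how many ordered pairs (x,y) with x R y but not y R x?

13

Enumerating: (1,2), (1,3), (1,4), (1,7), (2,5), (2,6), (3,6), (3,7), (4,2), (4,6), (5,4), (5,6), (6,7).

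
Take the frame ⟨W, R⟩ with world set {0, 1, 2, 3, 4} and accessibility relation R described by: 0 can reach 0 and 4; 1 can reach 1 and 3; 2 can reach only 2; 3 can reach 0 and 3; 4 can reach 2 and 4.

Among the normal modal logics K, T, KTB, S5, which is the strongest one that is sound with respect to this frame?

T

Reflexive (axiom T): yes — every world is R-related to itself.
Symmetric (axiom B): no — 0 R 4 but not 4 R 0.
Euclidean (axiom 5): no — 0 R 4 and 0 R 0, but not 4 R 0.
So F validates K, T; KTB would additionally require R to be symmetric. The strongest is T.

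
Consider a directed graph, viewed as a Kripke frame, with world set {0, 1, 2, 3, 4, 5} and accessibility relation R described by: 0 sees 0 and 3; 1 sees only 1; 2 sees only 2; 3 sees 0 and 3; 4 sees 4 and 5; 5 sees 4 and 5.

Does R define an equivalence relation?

Reflexive: yes — every world is R-related to itself.
Symmetric: yes — every pair in R has its reverse in R.
Transitive: yes — every two-step R-path is closed by a direct edge.
So R is an equivalence relation.

Yes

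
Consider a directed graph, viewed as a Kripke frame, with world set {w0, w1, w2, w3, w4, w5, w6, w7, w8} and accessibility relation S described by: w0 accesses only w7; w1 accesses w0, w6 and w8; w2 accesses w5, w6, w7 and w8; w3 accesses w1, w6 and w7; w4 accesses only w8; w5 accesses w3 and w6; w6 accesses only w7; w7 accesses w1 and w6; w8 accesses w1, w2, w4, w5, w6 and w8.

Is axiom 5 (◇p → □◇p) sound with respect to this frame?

No

By correspondence theory, 5 is valid on a frame iff S is Euclidean.
Euclidean: no — w1 S w0 and w1 S w6, but not w0 S w6.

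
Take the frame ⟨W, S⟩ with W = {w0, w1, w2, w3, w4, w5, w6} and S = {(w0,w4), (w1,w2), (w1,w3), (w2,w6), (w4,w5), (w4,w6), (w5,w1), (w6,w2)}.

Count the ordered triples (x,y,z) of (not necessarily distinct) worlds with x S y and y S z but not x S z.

Enumerating: (w0,w4,w5), (w0,w4,w6), (w1,w2,w6), (w2,w6,w2), (w4,w5,w1), (w4,w6,w2), (w5,w1,w2), (w5,w1,w3), (w6,w2,w6).

9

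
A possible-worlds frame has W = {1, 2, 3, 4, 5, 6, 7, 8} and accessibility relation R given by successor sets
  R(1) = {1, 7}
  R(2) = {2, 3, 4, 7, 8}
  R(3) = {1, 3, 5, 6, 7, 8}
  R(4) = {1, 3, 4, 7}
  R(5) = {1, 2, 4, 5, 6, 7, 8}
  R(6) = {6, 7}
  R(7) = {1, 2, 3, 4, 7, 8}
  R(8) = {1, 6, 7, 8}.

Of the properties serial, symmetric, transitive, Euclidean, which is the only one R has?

serial

Serial: yes — every world has a successor (e.g. 1 R 1).
Symmetric: no — 2 R 3 but not 3 R 2.
Transitive: no — 1 R 7 and 7 R 2, but not 1 R 2.
Euclidean: no — 2 R 3 and 2 R 4, but not 3 R 4.
Only serial holds.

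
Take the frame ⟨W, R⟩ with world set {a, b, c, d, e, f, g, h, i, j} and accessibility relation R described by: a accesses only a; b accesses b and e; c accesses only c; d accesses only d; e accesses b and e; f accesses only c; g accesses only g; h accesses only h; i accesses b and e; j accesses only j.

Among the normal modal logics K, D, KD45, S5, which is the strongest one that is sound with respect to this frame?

Serial (axiom D): yes — every world has a successor (e.g. a R a).
Euclidean (axiom 5): yes — any two successors of a common world are R-related.
Transitive (axiom 4): yes — every two-step R-path is closed by a direct edge.
Reflexive (axiom T): no — f is not related to itself.
So F validates K, D, KD45; S5 would additionally require R to be reflexive. The strongest is KD45.

KD45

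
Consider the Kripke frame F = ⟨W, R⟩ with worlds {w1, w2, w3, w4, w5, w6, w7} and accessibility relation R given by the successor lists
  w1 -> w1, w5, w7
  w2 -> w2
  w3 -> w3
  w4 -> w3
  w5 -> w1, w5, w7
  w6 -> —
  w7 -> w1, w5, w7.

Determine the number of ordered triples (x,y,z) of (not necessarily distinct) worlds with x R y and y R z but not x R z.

0

R is transitive; there are no such tuples.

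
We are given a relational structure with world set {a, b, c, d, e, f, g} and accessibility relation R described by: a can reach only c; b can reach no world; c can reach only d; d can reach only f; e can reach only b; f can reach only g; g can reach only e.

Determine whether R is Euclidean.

Euclidean: no — a R c and a R c, but not c R c.

No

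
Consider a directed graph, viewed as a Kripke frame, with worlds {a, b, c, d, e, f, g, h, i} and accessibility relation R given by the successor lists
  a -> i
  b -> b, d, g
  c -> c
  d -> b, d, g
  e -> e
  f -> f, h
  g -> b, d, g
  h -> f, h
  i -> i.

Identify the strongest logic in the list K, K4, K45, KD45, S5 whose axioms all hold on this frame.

Transitive (axiom 4): yes — every two-step R-path is closed by a direct edge.
Euclidean (axiom 5): yes — any two successors of a common world are R-related.
Serial (axiom D): yes — every world has a successor (e.g. a R i).
Reflexive (axiom T): no — a is not related to itself.
So F validates K, K4, K45, KD45; S5 would additionally require R to be reflexive. The strongest is KD45.

KD45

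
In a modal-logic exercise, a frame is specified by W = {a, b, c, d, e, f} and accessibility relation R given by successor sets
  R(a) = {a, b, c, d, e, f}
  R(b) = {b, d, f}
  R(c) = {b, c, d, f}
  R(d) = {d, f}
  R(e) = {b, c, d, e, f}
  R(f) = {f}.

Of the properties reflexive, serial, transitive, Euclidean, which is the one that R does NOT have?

Reflexive: yes — every world is R-related to itself.
Serial: yes — every world has a successor (e.g. a R a).
Transitive: yes — every two-step R-path is closed by a direct edge.
Euclidean: no — a R b and a R c, but not b R c.
Only Euclidean fails.

Euclidean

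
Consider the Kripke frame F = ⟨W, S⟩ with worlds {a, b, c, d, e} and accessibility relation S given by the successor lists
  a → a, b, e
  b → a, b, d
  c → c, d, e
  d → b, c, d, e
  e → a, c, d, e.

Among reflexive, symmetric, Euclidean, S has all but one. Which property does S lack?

Euclidean

Reflexive: yes — every world is S-related to itself.
Symmetric: yes — every pair in S has its reverse in S.
Euclidean: no — a S b and a S e, but not b S e.
Only Euclidean fails.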